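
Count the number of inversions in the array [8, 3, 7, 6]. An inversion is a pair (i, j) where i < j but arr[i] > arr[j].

Finding inversions in [8, 3, 7, 6]:

(0, 1): arr[0]=8 > arr[1]=3
(0, 2): arr[0]=8 > arr[2]=7
(0, 3): arr[0]=8 > arr[3]=6
(2, 3): arr[2]=7 > arr[3]=6

Total inversions: 4

The array has 4 inversion(s): (0,1), (0,2), (0,3), (2,3). Each pair (i,j) satisfies i < j and arr[i] > arr[j].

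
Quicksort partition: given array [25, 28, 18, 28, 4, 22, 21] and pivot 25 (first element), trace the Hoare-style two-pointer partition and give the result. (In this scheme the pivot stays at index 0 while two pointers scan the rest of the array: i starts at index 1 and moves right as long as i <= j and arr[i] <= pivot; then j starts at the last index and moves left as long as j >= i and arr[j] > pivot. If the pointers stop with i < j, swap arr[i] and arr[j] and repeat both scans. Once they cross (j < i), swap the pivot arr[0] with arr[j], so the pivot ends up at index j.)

Hoare-style two-pointer partition with pivot = 25:

Initial array: [25, 28, 18, 28, 4, 22, 21]

Pointers start at i = 1, j = 6.
i stops at index 1 (arr[1]=28 > 25), j stops at index 6 (arr[6]=21 <= 25): swap arr[1] and arr[6], array becomes [25, 21, 18, 28, 4, 22, 28]
i stops at index 3 (arr[3]=28 > 25), j stops at index 5 (arr[5]=22 <= 25): swap arr[3] and arr[5], array becomes [25, 21, 18, 22, 4, 28, 28]
i ends at 5, j ends at 4: the pointers have crossed (j < i), so scanning stops.

Swap pivot arr[0] with arr[4] to place pivot at position 4: [4, 21, 18, 22, 25, 28, 28]
Pivot position: 4

After partitioning with pivot 25, the array becomes [4, 21, 18, 22, 25, 28, 28]. The pivot is placed at index 4. All elements to the left of the pivot are <= 25, and all elements to the right are > 25.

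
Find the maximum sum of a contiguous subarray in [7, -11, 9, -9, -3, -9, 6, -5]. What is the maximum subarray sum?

Using Kadane's algorithm on [7, -11, 9, -9, -3, -9, 6, -5]:

Scanning through the array:
Position 1 (value -11): max_ending_here = -4, max_so_far = 7
Position 2 (value 9): max_ending_here = 9, max_so_far = 9
Position 3 (value -9): max_ending_here = 0, max_so_far = 9
Position 4 (value -3): max_ending_here = -3, max_so_far = 9
Position 5 (value -9): max_ending_here = -9, max_so_far = 9
Position 6 (value 6): max_ending_here = 6, max_so_far = 9
Position 7 (value -5): max_ending_here = 1, max_so_far = 9

Maximum subarray: [9]
Maximum sum: 9

The maximum subarray is [9] with sum 9. This subarray runs from index 2 to index 2.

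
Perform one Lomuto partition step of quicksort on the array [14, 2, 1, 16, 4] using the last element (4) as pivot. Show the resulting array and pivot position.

Lomuto partition with pivot = 4:

Initial array: [14, 2, 1, 16, 4]

arr[0]=14 > 4: no swap
arr[1]=2 <= 4: swap with position 0, array becomes [2, 14, 1, 16, 4]
arr[2]=1 <= 4: swap with position 1, array becomes [2, 1, 14, 16, 4]
arr[3]=16 > 4: no swap

Place pivot at position 2: [2, 1, 4, 16, 14]
Pivot position: 2

After partitioning with pivot 4, the array becomes [2, 1, 4, 16, 14]. The pivot is placed at index 2. All elements to the left of the pivot are <= 4, and all elements to the right are > 4.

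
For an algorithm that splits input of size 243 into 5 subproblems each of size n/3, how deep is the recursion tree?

For divide and conquer with division factor 3:

Problem sizes at each level:
Level 0: 243
Level 1: 81
Level 2: 27
Level 3: 9
Level 4: 3
Level 5: 1

The root is level 0 and the size-1 base case is level 5 (the tree spans levels 0 through 5, i.e. 6 levels counting the root), so the depth is the number of divisions: log_3(243) = 5

The recursion tree depth is log_3(243) = 5. At each level, the problem size is divided by 3, so it takes 5 divisions to reduce to a base case of size 1. The algorithm makes 5 recursive calls at each level.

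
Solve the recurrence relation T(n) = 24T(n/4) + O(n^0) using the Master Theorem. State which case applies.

Master Theorem for T(n) = 24T(n/4) + O(n^0):

a = 24, b = 4, c = 0
log_b(a) = log_4(24) = 2.2925

Case 1: c = 0 < log_4(24) = 2.2925
T(n) = O(n^(log_4 24))

For T(n) = 24T(n/4) + O(n^0): log_4(24) = 2.2925. This is Case 1 of the Master Theorem (c < log_b(a), work dominated by leaves), giving O(n^(log_4 24)).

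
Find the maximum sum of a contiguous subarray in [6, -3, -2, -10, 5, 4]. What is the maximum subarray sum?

Using Kadane's algorithm on [6, -3, -2, -10, 5, 4]:

Scanning through the array:
Position 1 (value -3): max_ending_here = 3, max_so_far = 6
Position 2 (value -2): max_ending_here = 1, max_so_far = 6
Position 3 (value -10): max_ending_here = -9, max_so_far = 6
Position 4 (value 5): max_ending_here = 5, max_so_far = 6
Position 5 (value 4): max_ending_here = 9, max_so_far = 9

Maximum subarray: [5, 4]
Maximum sum: 9

The maximum subarray is [5, 4] with sum 9. This subarray runs from index 4 to index 5.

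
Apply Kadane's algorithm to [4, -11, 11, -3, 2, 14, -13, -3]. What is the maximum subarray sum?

Using Kadane's algorithm on [4, -11, 11, -3, 2, 14, -13, -3]:

Scanning through the array:
Position 1 (value -11): max_ending_here = -7, max_so_far = 4
Position 2 (value 11): max_ending_here = 11, max_so_far = 11
Position 3 (value -3): max_ending_here = 8, max_so_far = 11
Position 4 (value 2): max_ending_here = 10, max_so_far = 11
Position 5 (value 14): max_ending_here = 24, max_so_far = 24
Position 6 (value -13): max_ending_here = 11, max_so_far = 24
Position 7 (value -3): max_ending_here = 8, max_so_far = 24

Maximum subarray: [11, -3, 2, 14]
Maximum sum: 24

The maximum subarray is [11, -3, 2, 14] with sum 24. This subarray runs from index 2 to index 5.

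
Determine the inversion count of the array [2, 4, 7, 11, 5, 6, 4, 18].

Finding inversions in [2, 4, 7, 11, 5, 6, 4, 18]:

(2, 4): arr[2]=7 > arr[4]=5
(2, 5): arr[2]=7 > arr[5]=6
(2, 6): arr[2]=7 > arr[6]=4
(3, 4): arr[3]=11 > arr[4]=5
(3, 5): arr[3]=11 > arr[5]=6
(3, 6): arr[3]=11 > arr[6]=4
(4, 6): arr[4]=5 > arr[6]=4
(5, 6): arr[5]=6 > arr[6]=4

Total inversions: 8

The array has 8 inversion(s): (2,4), (2,5), (2,6), (3,4), (3,5), (3,6), (4,6), (5,6). Each pair (i,j) satisfies i < j and arr[i] > arr[j].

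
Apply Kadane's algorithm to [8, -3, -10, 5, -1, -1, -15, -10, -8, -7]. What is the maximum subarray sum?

Using Kadane's algorithm on [8, -3, -10, 5, -1, -1, -15, -10, -8, -7]:

Scanning through the array:
Position 1 (value -3): max_ending_here = 5, max_so_far = 8
Position 2 (value -10): max_ending_here = -5, max_so_far = 8
Position 3 (value 5): max_ending_here = 5, max_so_far = 8
Position 4 (value -1): max_ending_here = 4, max_so_far = 8
Position 5 (value -1): max_ending_here = 3, max_so_far = 8
Position 6 (value -15): max_ending_here = -12, max_so_far = 8
Position 7 (value -10): max_ending_here = -10, max_so_far = 8
Position 8 (value -8): max_ending_here = -8, max_so_far = 8
Position 9 (value -7): max_ending_here = -7, max_so_far = 8

Maximum subarray: [8]
Maximum sum: 8

The maximum subarray is [8] with sum 8. This subarray runs from index 0 to index 0.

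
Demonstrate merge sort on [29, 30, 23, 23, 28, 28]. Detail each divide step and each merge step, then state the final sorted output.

Merge sort trace:

Split: [29, 30, 23, 23, 28, 28] -> [29, 30, 23] and [23, 28, 28]
  Split: [29, 30, 23] -> [29] and [30, 23]
    Split: [30, 23] -> [30] and [23]
    Merge: [30] + [23] -> [23, 30]
  Merge: [29] + [23, 30] -> [23, 29, 30]
  Split: [23, 28, 28] -> [23] and [28, 28]
    Split: [28, 28] -> [28] and [28]
    Merge: [28] + [28] -> [28, 28]
  Merge: [23] + [28, 28] -> [23, 28, 28]
Merge: [23, 29, 30] + [23, 28, 28] -> [23, 23, 28, 28, 29, 30]

Final sorted array: [23, 23, 28, 28, 29, 30]

The merge sort proceeds by recursively splitting the array and merging sorted halves.
After all merges, the sorted array is [23, 23, 28, 28, 29, 30].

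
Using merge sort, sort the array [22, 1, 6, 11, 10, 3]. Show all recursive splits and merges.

Merge sort trace:

Split: [22, 1, 6, 11, 10, 3] -> [22, 1, 6] and [11, 10, 3]
  Split: [22, 1, 6] -> [22] and [1, 6]
    Split: [1, 6] -> [1] and [6]
    Merge: [1] + [6] -> [1, 6]
  Merge: [22] + [1, 6] -> [1, 6, 22]
  Split: [11, 10, 3] -> [11] and [10, 3]
    Split: [10, 3] -> [10] and [3]
    Merge: [10] + [3] -> [3, 10]
  Merge: [11] + [3, 10] -> [3, 10, 11]
Merge: [1, 6, 22] + [3, 10, 11] -> [1, 3, 6, 10, 11, 22]

Final sorted array: [1, 3, 6, 10, 11, 22]

The merge sort proceeds by recursively splitting the array and merging sorted halves.
After all merges, the sorted array is [1, 3, 6, 10, 11, 22].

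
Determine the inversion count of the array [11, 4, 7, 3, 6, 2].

Finding inversions in [11, 4, 7, 3, 6, 2]:

(0, 1): arr[0]=11 > arr[1]=4
(0, 2): arr[0]=11 > arr[2]=7
(0, 3): arr[0]=11 > arr[3]=3
(0, 4): arr[0]=11 > arr[4]=6
(0, 5): arr[0]=11 > arr[5]=2
(1, 3): arr[1]=4 > arr[3]=3
(1, 5): arr[1]=4 > arr[5]=2
(2, 3): arr[2]=7 > arr[3]=3
(2, 4): arr[2]=7 > arr[4]=6
(2, 5): arr[2]=7 > arr[5]=2
(3, 5): arr[3]=3 > arr[5]=2
(4, 5): arr[4]=6 > arr[5]=2

Total inversions: 12

The array has 12 inversion(s): (0,1), (0,2), (0,3), (0,4), (0,5), (1,3), (1,5), (2,3), (2,4), (2,5), (3,5), (4,5). Each pair (i,j) satisfies i < j and arr[i] > arr[j].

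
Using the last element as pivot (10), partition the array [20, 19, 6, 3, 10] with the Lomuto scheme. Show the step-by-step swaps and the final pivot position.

Lomuto partition with pivot = 10:

Initial array: [20, 19, 6, 3, 10]

arr[0]=20 > 10: no swap
arr[1]=19 > 10: no swap
arr[2]=6 <= 10: swap with position 0, array becomes [6, 19, 20, 3, 10]
arr[3]=3 <= 10: swap with position 1, array becomes [6, 3, 20, 19, 10]

Place pivot at position 2: [6, 3, 10, 19, 20]
Pivot position: 2

After partitioning with pivot 10, the array becomes [6, 3, 10, 19, 20]. The pivot is placed at index 2. All elements to the left of the pivot are <= 10, and all elements to the right are > 10.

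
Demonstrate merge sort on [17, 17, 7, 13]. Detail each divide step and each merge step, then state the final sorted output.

Merge sort trace:

Split: [17, 17, 7, 13] -> [17, 17] and [7, 13]
  Split: [17, 17] -> [17] and [17]
  Merge: [17] + [17] -> [17, 17]
  Split: [7, 13] -> [7] and [13]
  Merge: [7] + [13] -> [7, 13]
Merge: [17, 17] + [7, 13] -> [7, 13, 17, 17]

Final sorted array: [7, 13, 17, 17]

The merge sort proceeds by recursively splitting the array and merging sorted halves.
After all merges, the sorted array is [7, 13, 17, 17].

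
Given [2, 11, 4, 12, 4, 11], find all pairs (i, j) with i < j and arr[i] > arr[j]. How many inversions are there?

Finding inversions in [2, 11, 4, 12, 4, 11]:

(1, 2): arr[1]=11 > arr[2]=4
(1, 4): arr[1]=11 > arr[4]=4
(3, 4): arr[3]=12 > arr[4]=4
(3, 5): arr[3]=12 > arr[5]=11

Total inversions: 4

The array has 4 inversion(s): (1,2), (1,4), (3,4), (3,5). Each pair (i,j) satisfies i < j and arr[i] > arr[j].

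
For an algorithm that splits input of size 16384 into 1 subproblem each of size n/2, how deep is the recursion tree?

For divide and conquer with division factor 2:

Problem sizes at each level:
Level 0: 16384
Level 1: 8192
Level 2: 4096
Level 3: 2048
Level 4: 1024
Level 5: 512
Level 6: 256
Level 7: 128
Level 8: 64
Level 9: 32
Level 10: 16
Level 11: 8
Level 12: 4
Level 13: 2
Level 14: 1

The root is level 0 and the size-1 base case is level 14 (the tree spans levels 0 through 14, i.e. 15 levels counting the root), so the depth is the number of divisions: log_2(16384) = 14

The recursion tree depth is log_2(16384) = 14. At each level, the problem size is divided by 2, so it takes 14 divisions to reduce to a base case of size 1. The algorithm makes 1 recursive call at each level.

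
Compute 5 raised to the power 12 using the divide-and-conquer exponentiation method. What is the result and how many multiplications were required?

Computing 5^12 by squaring (build up from 5^1; each line after the first costs one multiplication):

5^1 = 5
5^2 = (5^1)^2 = 5^2 = 25
5^3 = 5 * 5^2 = 5 * 25 = 125
5^6 = (5^3)^2 = 125^2 = 15625
5^12 = (5^6)^2 = 15625^2 = 244140625

Result: 244140625
Multiplications needed: 4 (4 lines after 5^1)

5^12 = 244140625. Using exponentiation by squaring, this requires 4 multiplications. The key idea: if the exponent is even, square the half-power; if odd, multiply by the base once.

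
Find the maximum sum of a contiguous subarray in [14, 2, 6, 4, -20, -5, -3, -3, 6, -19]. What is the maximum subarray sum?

Using Kadane's algorithm on [14, 2, 6, 4, -20, -5, -3, -3, 6, -19]:

Scanning through the array:
Position 1 (value 2): max_ending_here = 16, max_so_far = 16
Position 2 (value 6): max_ending_here = 22, max_so_far = 22
Position 3 (value 4): max_ending_here = 26, max_so_far = 26
Position 4 (value -20): max_ending_here = 6, max_so_far = 26
Position 5 (value -5): max_ending_here = 1, max_so_far = 26
Position 6 (value -3): max_ending_here = -2, max_so_far = 26
Position 7 (value -3): max_ending_here = -3, max_so_far = 26
Position 8 (value 6): max_ending_here = 6, max_so_far = 26
Position 9 (value -19): max_ending_here = -13, max_so_far = 26

Maximum subarray: [14, 2, 6, 4]
Maximum sum: 26

The maximum subarray is [14, 2, 6, 4] with sum 26. This subarray runs from index 0 to index 3.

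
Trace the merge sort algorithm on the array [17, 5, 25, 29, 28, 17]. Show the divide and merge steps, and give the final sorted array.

Merge sort trace:

Split: [17, 5, 25, 29, 28, 17] -> [17, 5, 25] and [29, 28, 17]
  Split: [17, 5, 25] -> [17] and [5, 25]
    Split: [5, 25] -> [5] and [25]
    Merge: [5] + [25] -> [5, 25]
  Merge: [17] + [5, 25] -> [5, 17, 25]
  Split: [29, 28, 17] -> [29] and [28, 17]
    Split: [28, 17] -> [28] and [17]
    Merge: [28] + [17] -> [17, 28]
  Merge: [29] + [17, 28] -> [17, 28, 29]
Merge: [5, 17, 25] + [17, 28, 29] -> [5, 17, 17, 25, 28, 29]

Final sorted array: [5, 17, 17, 25, 28, 29]

The merge sort proceeds by recursively splitting the array and merging sorted halves.
After all merges, the sorted array is [5, 17, 17, 25, 28, 29].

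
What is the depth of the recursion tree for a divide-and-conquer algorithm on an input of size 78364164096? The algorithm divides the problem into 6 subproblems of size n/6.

For divide and conquer with division factor 6:

Problem sizes at each level:
Level 0: 78364164096
Level 1: 13060694016
Level 2: 2176782336
Level 3: 362797056
Level 4: 60466176
Level 5: 10077696
Level 6: 1679616
Level 7: 279936
Level 8: 46656
Level 9: 7776
Level 10: 1296
Level 11: 216
Level 12: 36
Level 13: 6
Level 14: 1

The root is level 0 and the size-1 base case is level 14 (the tree spans levels 0 through 14, i.e. 15 levels counting the root), so the depth is the number of divisions: log_6(78364164096) = 14

The recursion tree depth is log_6(78364164096) = 14. At each level, the problem size is divided by 6, so it takes 14 divisions to reduce to a base case of size 1. The algorithm makes 6 recursive calls at each level.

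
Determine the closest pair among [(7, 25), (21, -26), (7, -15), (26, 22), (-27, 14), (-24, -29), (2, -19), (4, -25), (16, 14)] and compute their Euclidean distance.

Computing all pairwise distances among 9 points:

d((7, 25), (21, -26)) = 52.8867
d((7, 25), (7, -15)) = 40.0
d((7, 25), (26, 22)) = 19.2354
d((7, 25), (-27, 14)) = 35.7351
d((7, 25), (-24, -29)) = 62.2656
d((7, 25), (2, -19)) = 44.2832
d((7, 25), (4, -25)) = 50.0899
d((7, 25), (16, 14)) = 14.2127
d((21, -26), (7, -15)) = 17.8045
d((21, -26), (26, 22)) = 48.2597
d((21, -26), (-27, 14)) = 62.482
d((21, -26), (-24, -29)) = 45.0999
d((21, -26), (2, -19)) = 20.2485
d((21, -26), (4, -25)) = 17.0294
d((21, -26), (16, 14)) = 40.3113
d((7, -15), (26, 22)) = 41.5933
d((7, -15), (-27, 14)) = 44.6878
d((7, -15), (-24, -29)) = 34.0147
d((7, -15), (2, -19)) = 6.4031
d((7, -15), (4, -25)) = 10.4403
d((7, -15), (16, 14)) = 30.3645
d((26, 22), (-27, 14)) = 53.6004
d((26, 22), (-24, -29)) = 71.4213
d((26, 22), (2, -19)) = 47.5079
d((26, 22), (4, -25)) = 51.8941
d((26, 22), (16, 14)) = 12.8062
d((-27, 14), (-24, -29)) = 43.1045
d((-27, 14), (2, -19)) = 43.9318
d((-27, 14), (4, -25)) = 49.8197
d((-27, 14), (16, 14)) = 43.0
d((-24, -29), (2, -19)) = 27.8568
d((-24, -29), (4, -25)) = 28.2843
d((-24, -29), (16, 14)) = 58.7282
d((2, -19), (4, -25)) = 6.3246 <-- minimum
d((2, -19), (16, 14)) = 35.8469
d((4, -25), (16, 14)) = 40.8044

Closest pair: (2, -19) and (4, -25) with distance 6.3246

The closest pair is (2, -19) and (4, -25) with Euclidean distance 6.3246. For 9 points, brute-force pairwise comparison is shown above. For large n, the divide-and-conquer algorithm (sort by x, recurse on halves, check the dividing strip) achieves O(n log n).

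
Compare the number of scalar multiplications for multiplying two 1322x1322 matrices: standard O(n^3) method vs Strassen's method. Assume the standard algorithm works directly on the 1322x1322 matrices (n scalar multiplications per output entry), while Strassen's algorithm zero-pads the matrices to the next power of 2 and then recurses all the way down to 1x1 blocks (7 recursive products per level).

Matrix multiplication for 1322x1322 matrices:

Strassen's algorithm requires power-of-2 dimensions. Pad 1322x1322 to 2048x2048 (next power of 2).

Standard algorithm: 1322^3 = 2310438248 multiplications
Strassen's algorithm: 7^(log2(2048)) = 7^11 = 1977326743 multiplications
Savings: 2310438248 - 1977326743 = 333111505 multiplications

Standard: 2310438248 multiplications (1322^3). Strassen: 1977326743 multiplications (7^11, after padding to 2048x2048). Strassen reduces 8 recursive multiplications to 7 at each level.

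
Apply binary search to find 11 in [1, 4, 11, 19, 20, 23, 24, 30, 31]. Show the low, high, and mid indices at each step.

Binary search for 11 in [1, 4, 11, 19, 20, 23, 24, 30, 31]:

lo=0, hi=8, mid=4, arr[mid]=20 -> 20 > 11, search left half
lo=0, hi=3, mid=1, arr[mid]=4 -> 4 < 11, search right half
lo=2, hi=3, mid=2, arr[mid]=11 -> Found target at index 2!

Binary search finds 11 at index 2 after 3 comparisons. The search repeatedly halves the search space by comparing with the middle element.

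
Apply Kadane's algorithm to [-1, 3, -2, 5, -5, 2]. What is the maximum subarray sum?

Using Kadane's algorithm on [-1, 3, -2, 5, -5, 2]:

Scanning through the array:
Position 1 (value 3): max_ending_here = 3, max_so_far = 3
Position 2 (value -2): max_ending_here = 1, max_so_far = 3
Position 3 (value 5): max_ending_here = 6, max_so_far = 6
Position 4 (value -5): max_ending_here = 1, max_so_far = 6
Position 5 (value 2): max_ending_here = 3, max_so_far = 6

Maximum subarray: [3, -2, 5]
Maximum sum: 6

The maximum subarray is [3, -2, 5] with sum 6. This subarray runs from index 1 to index 3.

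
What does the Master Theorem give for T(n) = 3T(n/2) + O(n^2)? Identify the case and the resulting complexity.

Master Theorem for T(n) = 3T(n/2) + O(n^2):

a = 3, b = 2, c = 2
log_b(a) = log_2(3) = 1.5850

Case 3: c = 2 > log_2(3) = 1.5850
T(n) = O(n^2) = O(n^2)

For T(n) = 3T(n/2) + O(n^2): log_2(3) = 1.5850. This is Case 3 of the Master Theorem (c > log_b(a), work dominated by root), giving O(n^2).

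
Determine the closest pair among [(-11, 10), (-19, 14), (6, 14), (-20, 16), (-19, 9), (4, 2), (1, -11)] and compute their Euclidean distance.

Computing all pairwise distances among 7 points:

d((-11, 10), (-19, 14)) = 8.9443
d((-11, 10), (6, 14)) = 17.4642
d((-11, 10), (-20, 16)) = 10.8167
d((-11, 10), (-19, 9)) = 8.0623
d((-11, 10), (4, 2)) = 17.0
d((-11, 10), (1, -11)) = 24.1868
d((-19, 14), (6, 14)) = 25.0
d((-19, 14), (-20, 16)) = 2.2361 <-- minimum
d((-19, 14), (-19, 9)) = 5.0
d((-19, 14), (4, 2)) = 25.9422
d((-19, 14), (1, -11)) = 32.0156
d((6, 14), (-20, 16)) = 26.0768
d((6, 14), (-19, 9)) = 25.4951
d((6, 14), (4, 2)) = 12.1655
d((6, 14), (1, -11)) = 25.4951
d((-20, 16), (-19, 9)) = 7.0711
d((-20, 16), (4, 2)) = 27.7849
d((-20, 16), (1, -11)) = 34.2053
d((-19, 9), (4, 2)) = 24.0416
d((-19, 9), (1, -11)) = 28.2843
d((4, 2), (1, -11)) = 13.3417

Closest pair: (-19, 14) and (-20, 16) with distance 2.2361

The closest pair is (-19, 14) and (-20, 16) with Euclidean distance 2.2361. For 7 points, brute-force pairwise comparison is shown above. For large n, the divide-and-conquer algorithm (sort by x, recurse on halves, check the dividing strip) achieves O(n log n).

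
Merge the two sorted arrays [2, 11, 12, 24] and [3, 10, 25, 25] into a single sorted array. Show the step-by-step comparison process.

Merging process:

Compare 2 vs 3: take 2 from left. Merged: [2]
Compare 11 vs 3: take 3 from right. Merged: [2, 3]
Compare 11 vs 10: take 10 from right. Merged: [2, 3, 10]
Compare 11 vs 25: take 11 from left. Merged: [2, 3, 10, 11]
Compare 12 vs 25: take 12 from left. Merged: [2, 3, 10, 11, 12]
Compare 24 vs 25: take 24 from left. Merged: [2, 3, 10, 11, 12, 24]
Append remaining from right: [25, 25]. Merged: [2, 3, 10, 11, 12, 24, 25, 25]

Final merged array: [2, 3, 10, 11, 12, 24, 25, 25]
Total comparisons: 6

The merged array is [2, 3, 10, 11, 12, 24, 25, 25], requiring 6 comparisons. The merge step runs in O(n) time where n is the total number of elements.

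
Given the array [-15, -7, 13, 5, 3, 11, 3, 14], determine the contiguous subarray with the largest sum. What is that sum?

Using Kadane's algorithm on [-15, -7, 13, 5, 3, 11, 3, 14]:

Scanning through the array:
Position 1 (value -7): max_ending_here = -7, max_so_far = -7
Position 2 (value 13): max_ending_here = 13, max_so_far = 13
Position 3 (value 5): max_ending_here = 18, max_so_far = 18
Position 4 (value 3): max_ending_here = 21, max_so_far = 21
Position 5 (value 11): max_ending_here = 32, max_so_far = 32
Position 6 (value 3): max_ending_here = 35, max_so_far = 35
Position 7 (value 14): max_ending_here = 49, max_so_far = 49

Maximum subarray: [13, 5, 3, 11, 3, 14]
Maximum sum: 49

The maximum subarray is [13, 5, 3, 11, 3, 14] with sum 49. This subarray runs from index 2 to index 7.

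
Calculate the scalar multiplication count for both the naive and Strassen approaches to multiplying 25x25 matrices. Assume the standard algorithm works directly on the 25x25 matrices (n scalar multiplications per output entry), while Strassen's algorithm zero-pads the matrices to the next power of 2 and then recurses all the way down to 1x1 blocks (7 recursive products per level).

Matrix multiplication for 25x25 matrices:

Strassen's algorithm requires power-of-2 dimensions. Pad 25x25 to 32x32 (next power of 2).

Standard algorithm: 25^3 = 15625 multiplications
Strassen's algorithm: 7^(log2(32)) = 7^5 = 16807 multiplications
Difference: 15625 - 16807 = -1182 (Strassen uses MORE here due to padding overhead — for small or just-over-power-of-2 n, padding can outweigh the per-level savings)

Standard: 15625 multiplications (25^3). Strassen: 16807 multiplications (7^5, after padding to 32x32). Strassen reduces 8 recursive multiplications to 7 at each level.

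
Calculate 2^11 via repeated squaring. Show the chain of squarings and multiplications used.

Computing 2^11 by squaring (build up from 2^1; each line after the first costs one multiplication):

2^1 = 2
2^2 = (2^1)^2 = 2^2 = 4
2^4 = (2^2)^2 = 4^2 = 16
2^5 = 2 * 2^4 = 2 * 16 = 32
2^10 = (2^5)^2 = 32^2 = 1024
2^11 = 2 * 2^10 = 2 * 1024 = 2048

Result: 2048
Multiplications needed: 5 (5 lines after 2^1)

2^11 = 2048. Using exponentiation by squaring, this requires 5 multiplications. The key idea: if the exponent is even, square the half-power; if odd, multiply by the base once.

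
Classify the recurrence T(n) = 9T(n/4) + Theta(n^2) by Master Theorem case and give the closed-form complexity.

Master Theorem for T(n) = 9T(n/4) + O(n^2):

a = 9, b = 4, c = 2
log_b(a) = log_4(9) = 1.5850

Case 3: c = 2 > log_4(9) = 1.5850
T(n) = O(n^2) = O(n^2)

For T(n) = 9T(n/4) + O(n^2): log_4(9) = 1.5850. This is Case 3 of the Master Theorem (c > log_b(a), work dominated by root), giving O(n^2).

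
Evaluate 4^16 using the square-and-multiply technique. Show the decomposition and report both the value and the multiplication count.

Computing 4^16 by squaring (build up from 4^1; each line after the first costs one multiplication):

4^1 = 4
4^2 = (4^1)^2 = 4^2 = 16
4^4 = (4^2)^2 = 16^2 = 256
4^8 = (4^4)^2 = 256^2 = 65536
4^16 = (4^8)^2 = 65536^2 = 4294967296

Result: 4294967296
Multiplications needed: 4 (4 lines after 4^1)

4^16 = 4294967296. Using exponentiation by squaring, this requires 4 multiplications. The key idea: if the exponent is even, square the half-power; if odd, multiply by the base once.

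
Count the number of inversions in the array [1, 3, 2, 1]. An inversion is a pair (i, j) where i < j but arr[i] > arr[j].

Finding inversions in [1, 3, 2, 1]:

(1, 2): arr[1]=3 > arr[2]=2
(1, 3): arr[1]=3 > arr[3]=1
(2, 3): arr[2]=2 > arr[3]=1

Total inversions: 3

The array has 3 inversion(s): (1,2), (1,3), (2,3). Each pair (i,j) satisfies i < j and arr[i] > arr[j].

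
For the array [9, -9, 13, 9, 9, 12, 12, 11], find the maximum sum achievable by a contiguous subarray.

Using Kadane's algorithm on [9, -9, 13, 9, 9, 12, 12, 11]:

Scanning through the array:
Position 1 (value -9): max_ending_here = 0, max_so_far = 9
Position 2 (value 13): max_ending_here = 13, max_so_far = 13
Position 3 (value 9): max_ending_here = 22, max_so_far = 22
Position 4 (value 9): max_ending_here = 31, max_so_far = 31
Position 5 (value 12): max_ending_here = 43, max_so_far = 43
Position 6 (value 12): max_ending_here = 55, max_so_far = 55
Position 7 (value 11): max_ending_here = 66, max_so_far = 66

Maximum subarray: [9, -9, 13, 9, 9, 12, 12, 11]
Maximum sum: 66

The maximum subarray is [9, -9, 13, 9, 9, 12, 12, 11] with sum 66. This subarray runs from index 0 to index 7.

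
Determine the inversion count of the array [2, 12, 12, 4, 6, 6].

Finding inversions in [2, 12, 12, 4, 6, 6]:

(1, 3): arr[1]=12 > arr[3]=4
(1, 4): arr[1]=12 > arr[4]=6
(1, 5): arr[1]=12 > arr[5]=6
(2, 3): arr[2]=12 > arr[3]=4
(2, 4): arr[2]=12 > arr[4]=6
(2, 5): arr[2]=12 > arr[5]=6

Total inversions: 6

The array has 6 inversion(s): (1,3), (1,4), (1,5), (2,3), (2,4), (2,5). Each pair (i,j) satisfies i < j and arr[i] > arr[j].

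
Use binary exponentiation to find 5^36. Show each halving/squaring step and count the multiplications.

Computing 5^36 by squaring (build up from 5^1; each line after the first costs one multiplication):

5^1 = 5
5^2 = (5^1)^2 = 5^2 = 25
5^4 = (5^2)^2 = 25^2 = 625
5^8 = (5^4)^2 = 625^2 = 390625
5^9 = 5 * 5^8 = 5 * 390625 = 1953125
5^18 = (5^9)^2 = 1953125^2 = 3814697265625
5^36 = (5^18)^2 = 3814697265625^2 = 14551915228366851806640625

Result: 14551915228366851806640625
Multiplications needed: 6 (6 lines after 5^1)

5^36 = 14551915228366851806640625. Using exponentiation by squaring, this requires 6 multiplications. The key idea: if the exponent is even, square the half-power; if odd, multiply by the base once.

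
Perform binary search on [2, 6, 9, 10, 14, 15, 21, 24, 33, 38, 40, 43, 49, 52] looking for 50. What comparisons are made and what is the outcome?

Binary search for 50 in [2, 6, 9, 10, 14, 15, 21, 24, 33, 38, 40, 43, 49, 52]:

lo=0, hi=13, mid=6, arr[mid]=21 -> 21 < 50, search right half
lo=7, hi=13, mid=10, arr[mid]=40 -> 40 < 50, search right half
lo=11, hi=13, mid=12, arr[mid]=49 -> 49 < 50, search right half
lo=13, hi=13, mid=13, arr[mid]=52 -> 52 > 50, search left half
lo=13 > hi=12, target 50 not found

Binary search determines that 50 is not in the array after 4 comparisons. The search space was exhausted without finding the target.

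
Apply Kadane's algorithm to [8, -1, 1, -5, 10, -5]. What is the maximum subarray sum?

Using Kadane's algorithm on [8, -1, 1, -5, 10, -5]:

Scanning through the array:
Position 1 (value -1): max_ending_here = 7, max_so_far = 8
Position 2 (value 1): max_ending_here = 8, max_so_far = 8
Position 3 (value -5): max_ending_here = 3, max_so_far = 8
Position 4 (value 10): max_ending_here = 13, max_so_far = 13
Position 5 (value -5): max_ending_here = 8, max_so_far = 13

Maximum subarray: [8, -1, 1, -5, 10]
Maximum sum: 13

The maximum subarray is [8, -1, 1, -5, 10] with sum 13. This subarray runs from index 0 to index 4.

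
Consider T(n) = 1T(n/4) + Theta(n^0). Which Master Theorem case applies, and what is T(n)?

Master Theorem for T(n) = 1T(n/4) + O(n^0):

a = 1, b = 4, c = 0
log_b(a) = log_4(1) = 0.0000

Case 2: c = 0 = log_4(1) = 0.0000
T(n) = O(n^0 log n) = O(log n)

For T(n) = 1T(n/4) + O(n^0): log_4(1) = 0.0000. This is Case 2 of the Master Theorem (c = log_b(a), equal work at all levels), giving O(log n).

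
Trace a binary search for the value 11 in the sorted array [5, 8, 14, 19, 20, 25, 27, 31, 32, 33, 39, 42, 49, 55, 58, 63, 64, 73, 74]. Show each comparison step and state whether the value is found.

Binary search for 11 in [5, 8, 14, 19, 20, 25, 27, 31, 32, 33, 39, 42, 49, 55, 58, 63, 64, 73, 74]:

lo=0, hi=18, mid=9, arr[mid]=33 -> 33 > 11, search left half
lo=0, hi=8, mid=4, arr[mid]=20 -> 20 > 11, search left half
lo=0, hi=3, mid=1, arr[mid]=8 -> 8 < 11, search right half
lo=2, hi=3, mid=2, arr[mid]=14 -> 14 > 11, search left half
lo=2 > hi=1, target 11 not found

Binary search determines that 11 is not in the array after 4 comparisons. The search space was exhausted without finding the target.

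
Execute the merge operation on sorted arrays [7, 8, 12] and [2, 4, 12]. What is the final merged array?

Merging process:

Compare 7 vs 2: take 2 from right. Merged: [2]
Compare 7 vs 4: take 4 from right. Merged: [2, 4]
Compare 7 vs 12: take 7 from left. Merged: [2, 4, 7]
Compare 8 vs 12: take 8 from left. Merged: [2, 4, 7, 8]
Compare 12 vs 12: take 12 from left. Merged: [2, 4, 7, 8, 12]
Append remaining from right: [12]. Merged: [2, 4, 7, 8, 12, 12]

Final merged array: [2, 4, 7, 8, 12, 12]
Total comparisons: 5

The merged array is [2, 4, 7, 8, 12, 12], requiring 5 comparisons. The merge step runs in O(n) time where n is the total number of elements.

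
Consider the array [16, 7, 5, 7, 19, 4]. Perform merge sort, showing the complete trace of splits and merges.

Merge sort trace:

Split: [16, 7, 5, 7, 19, 4] -> [16, 7, 5] and [7, 19, 4]
  Split: [16, 7, 5] -> [16] and [7, 5]
    Split: [7, 5] -> [7] and [5]
    Merge: [7] + [5] -> [5, 7]
  Merge: [16] + [5, 7] -> [5, 7, 16]
  Split: [7, 19, 4] -> [7] and [19, 4]
    Split: [19, 4] -> [19] and [4]
    Merge: [19] + [4] -> [4, 19]
  Merge: [7] + [4, 19] -> [4, 7, 19]
Merge: [5, 7, 16] + [4, 7, 19] -> [4, 5, 7, 7, 16, 19]

Final sorted array: [4, 5, 7, 7, 16, 19]

The merge sort proceeds by recursively splitting the array and merging sorted halves.
After all merges, the sorted array is [4, 5, 7, 7, 16, 19].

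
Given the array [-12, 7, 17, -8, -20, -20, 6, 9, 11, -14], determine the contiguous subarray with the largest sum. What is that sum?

Using Kadane's algorithm on [-12, 7, 17, -8, -20, -20, 6, 9, 11, -14]:

Scanning through the array:
Position 1 (value 7): max_ending_here = 7, max_so_far = 7
Position 2 (value 17): max_ending_here = 24, max_so_far = 24
Position 3 (value -8): max_ending_here = 16, max_so_far = 24
Position 4 (value -20): max_ending_here = -4, max_so_far = 24
Position 5 (value -20): max_ending_here = -20, max_so_far = 24
Position 6 (value 6): max_ending_here = 6, max_so_far = 24
Position 7 (value 9): max_ending_here = 15, max_so_far = 24
Position 8 (value 11): max_ending_here = 26, max_so_far = 26
Position 9 (value -14): max_ending_here = 12, max_so_far = 26

Maximum subarray: [6, 9, 11]
Maximum sum: 26

The maximum subarray is [6, 9, 11] with sum 26. This subarray runs from index 6 to index 8.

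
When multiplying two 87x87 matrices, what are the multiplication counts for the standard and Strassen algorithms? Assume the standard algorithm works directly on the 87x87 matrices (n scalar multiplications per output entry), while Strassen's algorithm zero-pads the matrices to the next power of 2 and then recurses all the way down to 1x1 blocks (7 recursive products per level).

Matrix multiplication for 87x87 matrices:

Strassen's algorithm requires power-of-2 dimensions. Pad 87x87 to 128x128 (next power of 2).

Standard algorithm: 87^3 = 658503 multiplications
Strassen's algorithm: 7^(log2(128)) = 7^7 = 823543 multiplications
Difference: 658503 - 823543 = -165040 (Strassen uses MORE here due to padding overhead — for small or just-over-power-of-2 n, padding can outweigh the per-level savings)

Standard: 658503 multiplications (87^3). Strassen: 823543 multiplications (7^7, after padding to 128x128). Strassen reduces 8 recursive multiplications to 7 at each level.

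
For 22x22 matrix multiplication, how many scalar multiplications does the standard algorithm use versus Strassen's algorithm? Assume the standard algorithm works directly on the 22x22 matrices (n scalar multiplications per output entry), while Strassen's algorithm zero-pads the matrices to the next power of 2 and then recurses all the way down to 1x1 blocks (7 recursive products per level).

Matrix multiplication for 22x22 matrices:

Strassen's algorithm requires power-of-2 dimensions. Pad 22x22 to 32x32 (next power of 2).

Standard algorithm: 22^3 = 10648 multiplications
Strassen's algorithm: 7^(log2(32)) = 7^5 = 16807 multiplications
Difference: 10648 - 16807 = -6159 (Strassen uses MORE here due to padding overhead — for small or just-over-power-of-2 n, padding can outweigh the per-level savings)

Standard: 10648 multiplications (22^3). Strassen: 16807 multiplications (7^5, after padding to 32x32). Strassen reduces 8 recursive multiplications to 7 at each level.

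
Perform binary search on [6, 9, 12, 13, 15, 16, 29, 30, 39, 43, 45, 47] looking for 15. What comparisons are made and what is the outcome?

Binary search for 15 in [6, 9, 12, 13, 15, 16, 29, 30, 39, 43, 45, 47]:

lo=0, hi=11, mid=5, arr[mid]=16 -> 16 > 15, search left half
lo=0, hi=4, mid=2, arr[mid]=12 -> 12 < 15, search right half
lo=3, hi=4, mid=3, arr[mid]=13 -> 13 < 15, search right half
lo=4, hi=4, mid=4, arr[mid]=15 -> Found target at index 4!

Binary search finds 15 at index 4 after 4 comparisons. The search repeatedly halves the search space by comparing with the middle element.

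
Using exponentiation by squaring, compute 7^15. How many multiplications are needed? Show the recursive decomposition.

Computing 7^15 by squaring (build up from 7^1; each line after the first costs one multiplication):

7^1 = 7
7^2 = (7^1)^2 = 7^2 = 49
7^3 = 7 * 7^2 = 7 * 49 = 343
7^6 = (7^3)^2 = 343^2 = 117649
7^7 = 7 * 7^6 = 7 * 117649 = 823543
7^14 = (7^7)^2 = 823543^2 = 678223072849
7^15 = 7 * 7^14 = 7 * 678223072849 = 4747561509943

Result: 4747561509943
Multiplications needed: 6 (6 lines after 7^1)

7^15 = 4747561509943. Using exponentiation by squaring, this requires 6 multiplications. The key idea: if the exponent is even, square the half-power; if odd, multiply by the base once.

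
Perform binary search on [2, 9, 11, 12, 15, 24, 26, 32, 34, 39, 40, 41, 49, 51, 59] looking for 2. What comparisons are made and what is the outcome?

Binary search for 2 in [2, 9, 11, 12, 15, 24, 26, 32, 34, 39, 40, 41, 49, 51, 59]:

lo=0, hi=14, mid=7, arr[mid]=32 -> 32 > 2, search left half
lo=0, hi=6, mid=3, arr[mid]=12 -> 12 > 2, search left half
lo=0, hi=2, mid=1, arr[mid]=9 -> 9 > 2, search left half
lo=0, hi=0, mid=0, arr[mid]=2 -> Found target at index 0!

Binary search finds 2 at index 0 after 4 comparisons. The search repeatedly halves the search space by comparing with the middle element.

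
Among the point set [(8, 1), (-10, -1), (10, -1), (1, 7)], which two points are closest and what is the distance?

Computing all pairwise distances among 4 points:

d((8, 1), (-10, -1)) = 18.1108
d((8, 1), (10, -1)) = 2.8284 <-- minimum
d((8, 1), (1, 7)) = 9.2195
d((-10, -1), (10, -1)) = 20.0
d((-10, -1), (1, 7)) = 13.6015
d((10, -1), (1, 7)) = 12.0416

Closest pair: (8, 1) and (10, -1) with distance 2.8284

The closest pair is (8, 1) and (10, -1) with Euclidean distance 2.8284. For 4 points, brute-force pairwise comparison is shown above. For large n, the divide-and-conquer algorithm (sort by x, recurse on halves, check the dividing strip) achieves O(n log n).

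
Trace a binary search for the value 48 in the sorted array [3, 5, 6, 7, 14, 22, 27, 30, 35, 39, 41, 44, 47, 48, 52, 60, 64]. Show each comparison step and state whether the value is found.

Binary search for 48 in [3, 5, 6, 7, 14, 22, 27, 30, 35, 39, 41, 44, 47, 48, 52, 60, 64]:

lo=0, hi=16, mid=8, arr[mid]=35 -> 35 < 48, search right half
lo=9, hi=16, mid=12, arr[mid]=47 -> 47 < 48, search right half
lo=13, hi=16, mid=14, arr[mid]=52 -> 52 > 48, search left half
lo=13, hi=13, mid=13, arr[mid]=48 -> Found target at index 13!

Binary search finds 48 at index 13 after 4 comparisons. The search repeatedly halves the search space by comparing with the middle element.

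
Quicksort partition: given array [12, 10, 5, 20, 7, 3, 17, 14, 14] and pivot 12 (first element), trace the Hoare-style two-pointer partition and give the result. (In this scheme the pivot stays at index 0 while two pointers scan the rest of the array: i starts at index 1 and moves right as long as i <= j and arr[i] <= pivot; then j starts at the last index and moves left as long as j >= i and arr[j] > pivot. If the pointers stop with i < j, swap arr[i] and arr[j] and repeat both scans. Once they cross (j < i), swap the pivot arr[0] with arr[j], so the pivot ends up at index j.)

Hoare-style two-pointer partition with pivot = 12:

Initial array: [12, 10, 5, 20, 7, 3, 17, 14, 14]

Pointers start at i = 1, j = 8.
i stops at index 3 (arr[3]=20 > 12), j stops at index 5 (arr[5]=3 <= 12): swap arr[3] and arr[5], array becomes [12, 10, 5, 3, 7, 20, 17, 14, 14]
i ends at 5, j ends at 4: the pointers have crossed (j < i), so scanning stops.

Swap pivot arr[0] with arr[4] to place pivot at position 4: [7, 10, 5, 3, 12, 20, 17, 14, 14]
Pivot position: 4

After partitioning with pivot 12, the array becomes [7, 10, 5, 3, 12, 20, 17, 14, 14]. The pivot is placed at index 4. All elements to the left of the pivot are <= 12, and all elements to the right are > 12.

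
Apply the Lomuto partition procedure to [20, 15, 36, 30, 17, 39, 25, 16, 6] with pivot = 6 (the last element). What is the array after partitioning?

Lomuto partition with pivot = 6:

Initial array: [20, 15, 36, 30, 17, 39, 25, 16, 6]

arr[0]=20 > 6: no swap
arr[1]=15 > 6: no swap
arr[2]=36 > 6: no swap
arr[3]=30 > 6: no swap
arr[4]=17 > 6: no swap
arr[5]=39 > 6: no swap
arr[6]=25 > 6: no swap
arr[7]=16 > 6: no swap

Place pivot at position 0: [6, 15, 36, 30, 17, 39, 25, 16, 20]
Pivot position: 0

After partitioning with pivot 6, the array becomes [6, 15, 36, 30, 17, 39, 25, 16, 20]. The pivot is placed at index 0. All elements to the left of the pivot are <= 6, and all elements to the right are > 6.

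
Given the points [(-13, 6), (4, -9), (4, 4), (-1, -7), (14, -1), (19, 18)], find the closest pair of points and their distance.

Computing all pairwise distances among 6 points:

d((-13, 6), (4, -9)) = 22.6716
d((-13, 6), (4, 4)) = 17.1172
d((-13, 6), (-1, -7)) = 17.6918
d((-13, 6), (14, -1)) = 27.8927
d((-13, 6), (19, 18)) = 34.176
d((4, -9), (4, 4)) = 13.0
d((4, -9), (-1, -7)) = 5.3852 <-- minimum
d((4, -9), (14, -1)) = 12.8062
d((4, -9), (19, 18)) = 30.8869
d((4, 4), (-1, -7)) = 12.083
d((4, 4), (14, -1)) = 11.1803
d((4, 4), (19, 18)) = 20.5183
d((-1, -7), (14, -1)) = 16.1555
d((-1, -7), (19, 18)) = 32.0156
d((14, -1), (19, 18)) = 19.6469

Closest pair: (4, -9) and (-1, -7) with distance 5.3852

The closest pair is (4, -9) and (-1, -7) with Euclidean distance 5.3852. For 6 points, brute-force pairwise comparison is shown above. For large n, the divide-and-conquer algorithm (sort by x, recurse on halves, check the dividing strip) achieves O(n log n).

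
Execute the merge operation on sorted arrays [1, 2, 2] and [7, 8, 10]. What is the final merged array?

Merging process:

Compare 1 vs 7: take 1 from left. Merged: [1]
Compare 2 vs 7: take 2 from left. Merged: [1, 2]
Compare 2 vs 7: take 2 from left. Merged: [1, 2, 2]
Append remaining from right: [7, 8, 10]. Merged: [1, 2, 2, 7, 8, 10]

Final merged array: [1, 2, 2, 7, 8, 10]
Total comparisons: 3

The merged array is [1, 2, 2, 7, 8, 10], requiring 3 comparisons. The merge step runs in O(n) time where n is the total number of elements.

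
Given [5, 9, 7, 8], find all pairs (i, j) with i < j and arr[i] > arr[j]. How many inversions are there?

Finding inversions in [5, 9, 7, 8]:

(1, 2): arr[1]=9 > arr[2]=7
(1, 3): arr[1]=9 > arr[3]=8

Total inversions: 2

The array has 2 inversion(s): (1,2), (1,3). Each pair (i,j) satisfies i < j and arr[i] > arr[j].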